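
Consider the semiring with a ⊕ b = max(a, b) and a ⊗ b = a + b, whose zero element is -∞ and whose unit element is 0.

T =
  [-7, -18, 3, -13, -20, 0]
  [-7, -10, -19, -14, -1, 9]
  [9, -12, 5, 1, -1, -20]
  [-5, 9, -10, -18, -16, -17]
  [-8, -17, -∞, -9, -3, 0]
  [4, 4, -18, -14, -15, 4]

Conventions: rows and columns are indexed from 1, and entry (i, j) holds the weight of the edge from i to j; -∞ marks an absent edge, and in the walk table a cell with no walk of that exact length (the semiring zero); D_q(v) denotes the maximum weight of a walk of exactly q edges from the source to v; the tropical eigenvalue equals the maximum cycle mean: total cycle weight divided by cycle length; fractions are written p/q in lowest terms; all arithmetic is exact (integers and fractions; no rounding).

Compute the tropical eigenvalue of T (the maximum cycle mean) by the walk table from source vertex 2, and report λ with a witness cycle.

q=0: [-∞, 0, -∞, -∞, -∞, -∞]
q=1: [-7, -10, -19, -14, -1, 9]
q=2: [13, 13, -4, -5, -4, 13]
q=3: [17, 17, 16, 0, 12, 22]
q=4: [26, 26, 21, 17, 16, 26]
q=5: [30, 30, 29, 22, 25, 35]
q=6: [39, 39, 34, 30, 29, 39]
Optimal cycle mean attained by: cycle 2->6->2, total 9 + 4, length 2.
Answer: λ = 13/2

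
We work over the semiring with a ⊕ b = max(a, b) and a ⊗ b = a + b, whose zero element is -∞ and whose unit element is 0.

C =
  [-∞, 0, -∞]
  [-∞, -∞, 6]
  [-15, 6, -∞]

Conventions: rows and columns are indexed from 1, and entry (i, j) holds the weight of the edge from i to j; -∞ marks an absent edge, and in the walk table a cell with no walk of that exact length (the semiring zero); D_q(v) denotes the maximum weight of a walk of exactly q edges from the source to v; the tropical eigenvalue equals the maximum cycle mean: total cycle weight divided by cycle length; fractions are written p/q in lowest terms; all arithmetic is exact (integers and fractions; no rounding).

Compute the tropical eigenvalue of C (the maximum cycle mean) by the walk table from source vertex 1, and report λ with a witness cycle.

q=0: [0, -∞, -∞]
q=1: [-∞, 0, -∞]
q=2: [-∞, -∞, 6]
q=3: [-9, 12, -∞]
Optimal cycle mean attained by: cycle 2->3->2, total 6 + 6, length 2.
Answer: λ = 6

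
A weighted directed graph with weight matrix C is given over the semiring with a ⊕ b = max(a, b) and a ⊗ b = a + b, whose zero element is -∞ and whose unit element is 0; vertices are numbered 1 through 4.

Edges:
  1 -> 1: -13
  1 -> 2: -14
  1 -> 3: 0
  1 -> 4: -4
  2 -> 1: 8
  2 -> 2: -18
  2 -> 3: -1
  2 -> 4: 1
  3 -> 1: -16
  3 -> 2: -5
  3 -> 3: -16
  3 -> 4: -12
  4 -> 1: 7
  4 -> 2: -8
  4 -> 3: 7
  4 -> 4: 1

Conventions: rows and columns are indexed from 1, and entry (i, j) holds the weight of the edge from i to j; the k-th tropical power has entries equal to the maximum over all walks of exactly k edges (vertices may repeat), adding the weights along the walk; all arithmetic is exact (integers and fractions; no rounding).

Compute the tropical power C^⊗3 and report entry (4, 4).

C^⊗2:
  [3, -5, 3, -3]
  [8, -6, 8, 4]
  [3, -20, -5, -4]
  [8, 2, 8, 3]
C^⊗3:
  [4, -2, 4, -1]
  [11, 3, 11, 5]
  [3, -10, 3, -1]
  [10, 3, 10, 4]
Key observation: the optimum is the walk 4->1->4->4, with weight 7 + (-4) + 1 = 4.
Optimal value attained by: walk 4->1->4->4.
Answer: (C^⊗3)[4][4] = 4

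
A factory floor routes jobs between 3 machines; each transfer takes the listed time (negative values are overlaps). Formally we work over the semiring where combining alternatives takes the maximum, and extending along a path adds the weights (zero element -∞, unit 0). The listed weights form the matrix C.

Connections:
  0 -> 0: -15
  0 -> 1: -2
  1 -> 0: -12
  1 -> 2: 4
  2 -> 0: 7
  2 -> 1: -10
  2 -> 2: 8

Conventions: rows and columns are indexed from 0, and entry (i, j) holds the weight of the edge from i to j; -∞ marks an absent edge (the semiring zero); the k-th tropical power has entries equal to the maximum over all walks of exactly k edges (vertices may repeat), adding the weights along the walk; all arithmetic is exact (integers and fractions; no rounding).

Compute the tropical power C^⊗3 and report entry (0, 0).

C^⊗2:
  [-14, -17, 2]
  [11, -6, 12]
  [15, 5, 16]
C^⊗3:
  [9, -8, 10]
  [19, 9, 20]
  [23, 13, 24]
Key observation: the optimum is the walk 0->1->2->0, with weight (-2) + 4 + 7 = 9.
Optimal value attained by: walk 0->1->2->0.
Answer: (C^⊗3)[0][0] = 9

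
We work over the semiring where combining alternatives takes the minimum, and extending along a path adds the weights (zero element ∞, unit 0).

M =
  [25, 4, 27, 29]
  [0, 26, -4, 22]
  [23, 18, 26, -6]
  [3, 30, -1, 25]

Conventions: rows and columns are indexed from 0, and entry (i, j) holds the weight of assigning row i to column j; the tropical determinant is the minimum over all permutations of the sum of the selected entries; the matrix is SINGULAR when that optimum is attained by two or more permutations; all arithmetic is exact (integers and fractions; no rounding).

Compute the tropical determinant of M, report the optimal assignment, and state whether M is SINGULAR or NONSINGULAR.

σ = (0, 1, 2, 3): 25 + 26 + 26 + 25 = 102
σ = (0, 1, 3, 2): 25 + 26 + (-6) + (-1) = 44
σ = (0, 2, 1, 3): 25 + (-4) + 18 + 25 = 64
σ = (0, 2, 3, 1): 25 + (-4) + (-6) + 30 = 45
σ = (0, 3, 1, 2): 25 + 22 + 18 + (-1) = 64
σ = (0, 3, 2, 1): 25 + 22 + 26 + 30 = 103
σ = (1, 0, 2, 3): 4 + 0 + 26 + 25 = 55
σ = (1, 0, 3, 2): 4 + 0 + (-6) + (-1) = -3
σ = (1, 2, 0, 3): 4 + (-4) + 23 + 25 = 48
σ = (1, 2, 3, 0): 4 + (-4) + (-6) + 3 = -3
σ = (1, 3, 0, 2): 4 + 22 + 23 + (-1) = 48
σ = (1, 3, 2, 0): 4 + 22 + 26 + 3 = 55
σ = (2, 0, 1, 3): 27 + 0 + 18 + 25 = 70
σ = (2, 0, 3, 1): 27 + 0 + (-6) + 30 = 51
σ = (2, 1, 0, 3): 27 + 26 + 23 + 25 = 101
σ = (2, 1, 3, 0): 27 + 26 + (-6) + 3 = 50
σ = (2, 3, 0, 1): 27 + 22 + 23 + 30 = 102
σ = (2, 3, 1, 0): 27 + 22 + 18 + 3 = 70
σ = (3, 0, 1, 2): 29 + 0 + 18 + (-1) = 46
σ = (3, 0, 2, 1): 29 + 0 + 26 + 30 = 85
σ = (3, 1, 0, 2): 29 + 26 + 23 + (-1) = 77
σ = (3, 1, 2, 0): 29 + 26 + 26 + 3 = 84
σ = (3, 2, 0, 1): 29 + (-4) + 23 + 30 = 78
σ = (3, 2, 1, 0): 29 + (-4) + 18 + 3 = 46
Optimal value attained by: σ = (1, 0, 3, 2).
Answer: det⊕(M) = -3; verdict: SINGULAR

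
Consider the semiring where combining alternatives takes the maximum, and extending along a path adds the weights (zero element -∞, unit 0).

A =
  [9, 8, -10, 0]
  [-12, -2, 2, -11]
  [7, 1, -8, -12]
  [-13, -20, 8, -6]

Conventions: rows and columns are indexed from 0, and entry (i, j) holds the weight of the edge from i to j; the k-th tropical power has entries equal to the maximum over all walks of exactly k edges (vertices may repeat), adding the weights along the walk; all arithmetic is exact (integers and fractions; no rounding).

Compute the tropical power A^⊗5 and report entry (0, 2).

A^⊗2:
  [18, 17, 10, 9]
  [9, 3, 0, -10]
  [16, 15, 3, 7]
  [15, 9, 2, -4]
A^⊗3:
  [27, 26, 19, 18]
  [18, 17, 5, 9]
  [25, 24, 17, 16]
  [24, 23, 11, 15]
A^⊗4:
  [36, 35, 28, 27]
  [27, 26, 19, 18]
  [34, 33, 26, 25]
  [33, 32, 25, 24]
A^⊗5:
  [45, 44, 37, 36]
  [36, 35, 28, 27]
  [43, 42, 35, 34]
  [42, 41, 34, 33]
Key observation: the optimum is the walk 0->0->0->0->1->2, with weight 9 + 9 + 9 + 8 + 2 = 37.
Optimal value attained by: walk 0->0->0->0->1->2.
Answer: (A^⊗5)[0][2] = 37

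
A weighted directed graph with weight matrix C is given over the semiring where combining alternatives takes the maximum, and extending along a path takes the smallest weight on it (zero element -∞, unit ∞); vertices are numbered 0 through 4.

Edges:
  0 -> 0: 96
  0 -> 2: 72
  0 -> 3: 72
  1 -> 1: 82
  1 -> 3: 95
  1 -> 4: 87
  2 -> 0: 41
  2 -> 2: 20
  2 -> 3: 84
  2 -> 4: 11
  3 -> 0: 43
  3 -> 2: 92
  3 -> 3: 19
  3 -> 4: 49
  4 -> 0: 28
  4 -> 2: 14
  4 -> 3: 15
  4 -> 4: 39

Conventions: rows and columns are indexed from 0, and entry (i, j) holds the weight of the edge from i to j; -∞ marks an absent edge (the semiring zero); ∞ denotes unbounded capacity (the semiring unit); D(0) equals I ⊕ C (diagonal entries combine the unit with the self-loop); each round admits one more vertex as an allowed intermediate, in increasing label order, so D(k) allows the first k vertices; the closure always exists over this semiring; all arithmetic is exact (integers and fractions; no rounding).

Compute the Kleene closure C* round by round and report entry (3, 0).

D(0):
  [∞, -∞, 72, 72, -∞]
  [-∞, ∞, -∞, 95, 87]
  [41, -∞, ∞, 84, 11]
  [43, -∞, 92, ∞, 49]
  [28, -∞, 14, 15, ∞]
D(1):
  [∞, -∞, 72, 72, -∞]
  [-∞, ∞, -∞, 95, 87]
  [41, -∞, ∞, 84, 11]
  [43, -∞, 92, ∞, 49]
  [28, -∞, 28, 28, ∞]
D(2):
  [∞, -∞, 72, 72, -∞]
  [-∞, ∞, -∞, 95, 87]
  [41, -∞, ∞, 84, 11]
  [43, -∞, 92, ∞, 49]
  [28, -∞, 28, 28, ∞]
D(3):
  [∞, -∞, 72, 72, 11]
  [-∞, ∞, -∞, 95, 87]
  [41, -∞, ∞, 84, 11]
  [43, -∞, 92, ∞, 49]
  [28, -∞, 28, 28, ∞]
D(4):
  [∞, -∞, 72, 72, 49]
  [43, ∞, 92, 95, 87]
  [43, -∞, ∞, 84, 49]
  [43, -∞, 92, ∞, 49]
  [28, -∞, 28, 28, ∞]
D(5):
  [∞, -∞, 72, 72, 49]
  [43, ∞, 92, 95, 87]
  [43, -∞, ∞, 84, 49]
  [43, -∞, 92, ∞, 49]
  [28, -∞, 28, 28, ∞]
Answer: C*[3][0] = 43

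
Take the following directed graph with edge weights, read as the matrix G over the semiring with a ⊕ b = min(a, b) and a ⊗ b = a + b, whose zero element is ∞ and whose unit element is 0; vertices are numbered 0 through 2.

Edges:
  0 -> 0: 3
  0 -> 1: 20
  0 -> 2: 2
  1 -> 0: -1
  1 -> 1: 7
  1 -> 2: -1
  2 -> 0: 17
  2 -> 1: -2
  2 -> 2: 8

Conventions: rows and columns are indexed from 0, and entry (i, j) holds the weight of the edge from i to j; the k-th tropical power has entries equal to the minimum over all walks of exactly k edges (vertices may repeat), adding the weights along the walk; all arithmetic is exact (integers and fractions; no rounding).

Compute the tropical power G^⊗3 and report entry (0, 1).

G^⊗2:
  [6, 0, 5]
  [2, -3, 1]
  [-3, 5, -3]
G^⊗3:
  [-1, 3, -1]
  [-4, -1, -4]
  [0, -5, -1]
Key observation: the optimum is the walk 0->0->2->1, with weight 3 + 2 + (-2) = 3.
Optimal value attained by: walk 0->0->2->1.
Answer: (G^⊗3)[0][1] = 3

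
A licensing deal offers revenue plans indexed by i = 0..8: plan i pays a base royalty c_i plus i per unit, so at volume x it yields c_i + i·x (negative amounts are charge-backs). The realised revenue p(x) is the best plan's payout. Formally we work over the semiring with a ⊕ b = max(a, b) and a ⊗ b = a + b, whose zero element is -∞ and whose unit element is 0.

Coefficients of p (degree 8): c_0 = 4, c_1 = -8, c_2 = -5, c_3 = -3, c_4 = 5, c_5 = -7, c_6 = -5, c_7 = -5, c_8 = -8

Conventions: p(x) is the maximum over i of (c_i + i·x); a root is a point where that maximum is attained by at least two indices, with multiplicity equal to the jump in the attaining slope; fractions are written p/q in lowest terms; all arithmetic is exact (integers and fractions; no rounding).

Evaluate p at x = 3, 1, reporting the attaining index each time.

p(3) = max(4+0·3=4, -8+1·3=-5, -5+2·3=1, -3+3·3=6, 5+4·3=17, -7+5·3=8, -5+6·3=13, -5+7·3=16, -8+8·3=16) = 17 (attained by i=4)
p(1) = max(4+0·1=4, -8+1·1=-7, -5+2·1=-3, -3+3·1=0, 5+4·1=9, -7+5·1=-2, -5+6·1=1, -5+7·1=2, -8+8·1=0) = 9 (attained by i=4)
Answer: p(3) = 17; p(1) = 9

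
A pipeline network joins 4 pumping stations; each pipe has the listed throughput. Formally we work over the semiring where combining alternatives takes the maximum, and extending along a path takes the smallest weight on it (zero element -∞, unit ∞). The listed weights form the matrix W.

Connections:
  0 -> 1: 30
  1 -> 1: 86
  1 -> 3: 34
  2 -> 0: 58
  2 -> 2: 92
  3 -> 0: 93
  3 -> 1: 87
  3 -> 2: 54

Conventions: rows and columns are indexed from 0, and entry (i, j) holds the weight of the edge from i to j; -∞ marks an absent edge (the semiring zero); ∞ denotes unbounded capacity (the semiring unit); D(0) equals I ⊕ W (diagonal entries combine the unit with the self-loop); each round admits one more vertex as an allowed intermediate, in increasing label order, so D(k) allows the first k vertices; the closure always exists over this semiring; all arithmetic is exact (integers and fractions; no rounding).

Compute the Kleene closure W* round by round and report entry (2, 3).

D(0):
  [∞, 30, -∞, -∞]
  [-∞, ∞, -∞, 34]
  [58, -∞, ∞, -∞]
  [93, 87, 54, ∞]
D(1):
  [∞, 30, -∞, -∞]
  [-∞, ∞, -∞, 34]
  [58, 30, ∞, -∞]
  [93, 87, 54, ∞]
D(2):
  [∞, 30, -∞, 30]
  [-∞, ∞, -∞, 34]
  [58, 30, ∞, 30]
  [93, 87, 54, ∞]
D(3):
  [∞, 30, -∞, 30]
  [-∞, ∞, -∞, 34]
  [58, 30, ∞, 30]
  [93, 87, 54, ∞]
D(4):
  [∞, 30, 30, 30]
  [34, ∞, 34, 34]
  [58, 30, ∞, 30]
  [93, 87, 54, ∞]
Answer: W*[2][3] = 30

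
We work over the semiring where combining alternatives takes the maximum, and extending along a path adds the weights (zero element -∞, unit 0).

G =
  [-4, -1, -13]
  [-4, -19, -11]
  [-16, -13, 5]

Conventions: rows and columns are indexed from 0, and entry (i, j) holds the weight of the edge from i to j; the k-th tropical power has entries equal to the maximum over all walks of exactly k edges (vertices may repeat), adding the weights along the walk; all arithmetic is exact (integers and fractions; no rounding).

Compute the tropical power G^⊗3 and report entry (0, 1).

G^⊗2:
  [-5, -5, -8]
  [-8, -5, -6]
  [-11, -8, 10]
G^⊗3:
  [-9, -6, -3]
  [-9, -9, -1]
  [-6, -3, 15]
Key observation: the optimum is the walk 0->1->0->1, with weight (-1) + (-4) + (-1) = -6.
Optimal value attained by: walk 0->1->0->1.
Answer: (G^⊗3)[0][1] = -6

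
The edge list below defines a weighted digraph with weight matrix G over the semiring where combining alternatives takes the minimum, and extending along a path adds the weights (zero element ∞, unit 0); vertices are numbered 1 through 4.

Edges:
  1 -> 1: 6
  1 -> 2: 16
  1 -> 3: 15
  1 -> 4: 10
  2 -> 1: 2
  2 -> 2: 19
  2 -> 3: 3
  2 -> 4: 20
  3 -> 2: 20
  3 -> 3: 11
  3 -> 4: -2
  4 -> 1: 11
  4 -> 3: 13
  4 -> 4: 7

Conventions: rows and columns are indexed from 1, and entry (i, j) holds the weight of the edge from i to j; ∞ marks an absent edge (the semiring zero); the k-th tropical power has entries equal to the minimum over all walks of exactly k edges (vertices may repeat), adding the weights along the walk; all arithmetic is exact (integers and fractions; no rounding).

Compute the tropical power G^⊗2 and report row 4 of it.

G^⊗2:
  [12, 22, 19, 13]
  [8, 18, 14, 1]
  [9, 31, 11, 5]
  [17, 27, 20, 11]
Answer: row 4 of G^⊗2 = [17, 27, 20, 11]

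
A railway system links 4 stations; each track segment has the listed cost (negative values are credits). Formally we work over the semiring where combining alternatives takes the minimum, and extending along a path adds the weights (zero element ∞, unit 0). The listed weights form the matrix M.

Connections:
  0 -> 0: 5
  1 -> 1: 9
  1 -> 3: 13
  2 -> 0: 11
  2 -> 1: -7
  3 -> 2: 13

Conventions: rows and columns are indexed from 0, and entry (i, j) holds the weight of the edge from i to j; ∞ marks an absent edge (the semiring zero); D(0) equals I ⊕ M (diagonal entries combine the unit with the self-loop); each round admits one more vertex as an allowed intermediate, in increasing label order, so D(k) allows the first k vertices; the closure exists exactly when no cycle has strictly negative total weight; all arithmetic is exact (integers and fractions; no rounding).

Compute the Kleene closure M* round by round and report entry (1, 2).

D(0):
  [0, ∞, ∞, ∞]
  [∞, 0, ∞, 13]
  [11, -7, 0, ∞]
  [∞, ∞, 13, 0]
D(1):
  [0, ∞, ∞, ∞]
  [∞, 0, ∞, 13]
  [11, -7, 0, ∞]
  [∞, ∞, 13, 0]
D(2):
  [0, ∞, ∞, ∞]
  [∞, 0, ∞, 13]
  [11, -7, 0, 6]
  [∞, ∞, 13, 0]
D(3):
  [0, ∞, ∞, ∞]
  [∞, 0, ∞, 13]
  [11, -7, 0, 6]
  [24, 6, 13, 0]
D(4):
  [0, ∞, ∞, ∞]
  [37, 0, 26, 13]
  [11, -7, 0, 6]
  [24, 6, 13, 0]
Answer: M*[1][2] = 26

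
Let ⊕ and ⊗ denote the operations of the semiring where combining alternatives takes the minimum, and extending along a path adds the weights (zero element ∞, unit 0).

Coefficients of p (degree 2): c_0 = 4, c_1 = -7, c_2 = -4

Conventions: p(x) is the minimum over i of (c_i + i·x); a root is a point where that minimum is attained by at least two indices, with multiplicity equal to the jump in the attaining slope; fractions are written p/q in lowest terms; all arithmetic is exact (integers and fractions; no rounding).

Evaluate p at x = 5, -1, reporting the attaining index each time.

p(5) = min(4+0·5=4, -7+1·5=-2, -4+2·5=6) = -2 (attained by i=1)
p(-1) = min(4+0·(-1)=4, -7+1·(-1)=-8, -4+2·(-1)=-6) = -8 (attained by i=1)
Answer: p(5) = -2; p(-1) = -8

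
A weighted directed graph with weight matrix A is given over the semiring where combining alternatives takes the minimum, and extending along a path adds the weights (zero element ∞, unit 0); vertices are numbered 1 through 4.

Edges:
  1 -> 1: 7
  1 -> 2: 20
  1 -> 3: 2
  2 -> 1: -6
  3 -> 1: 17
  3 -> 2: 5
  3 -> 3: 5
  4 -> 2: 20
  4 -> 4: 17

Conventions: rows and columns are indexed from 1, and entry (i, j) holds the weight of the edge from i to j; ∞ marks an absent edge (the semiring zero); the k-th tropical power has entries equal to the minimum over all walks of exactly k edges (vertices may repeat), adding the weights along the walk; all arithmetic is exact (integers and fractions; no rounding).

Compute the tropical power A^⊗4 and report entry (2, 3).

A^⊗2:
  [14, 7, 7, ∞]
  [1, 14, -4, ∞]
  [-1, 10, 10, ∞]
  [14, 37, ∞, 34]
A^⊗3:
  [1, 12, 12, ∞]
  [8, 1, 1, ∞]
  [4, 15, 1, ∞]
  [21, 34, 16, 51]
A^⊗4:
  [6, 17, 3, ∞]
  [-5, 6, 6, ∞]
  [9, 6, 6, ∞]
  [28, 21, 21, 68]
Key observation: the optimum is the walk 2->1->3->3->3, with weight (-6) + 2 + 5 + 5 = 6.
Optimal value attained by: walk 2->1->3->3->3.
Answer: (A^⊗4)[2][3] = 6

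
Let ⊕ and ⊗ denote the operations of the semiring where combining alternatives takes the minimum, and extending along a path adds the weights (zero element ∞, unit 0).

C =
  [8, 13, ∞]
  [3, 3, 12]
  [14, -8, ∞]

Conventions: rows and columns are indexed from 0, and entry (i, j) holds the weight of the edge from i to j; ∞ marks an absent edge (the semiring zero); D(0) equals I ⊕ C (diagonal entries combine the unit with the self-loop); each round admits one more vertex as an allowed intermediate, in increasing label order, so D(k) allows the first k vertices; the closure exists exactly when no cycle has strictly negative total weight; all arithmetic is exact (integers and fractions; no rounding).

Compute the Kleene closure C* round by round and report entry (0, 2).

D(0):
  [0, 13, ∞]
  [3, 0, 12]
  [14, -8, 0]
D(1):
  [0, 13, ∞]
  [3, 0, 12]
  [14, -8, 0]
D(2):
  [0, 13, 25]
  [3, 0, 12]
  [-5, -8, 0]
D(3):
  [0, 13, 25]
  [3, 0, 12]
  [-5, -8, 0]
Answer: C*[0][2] = 25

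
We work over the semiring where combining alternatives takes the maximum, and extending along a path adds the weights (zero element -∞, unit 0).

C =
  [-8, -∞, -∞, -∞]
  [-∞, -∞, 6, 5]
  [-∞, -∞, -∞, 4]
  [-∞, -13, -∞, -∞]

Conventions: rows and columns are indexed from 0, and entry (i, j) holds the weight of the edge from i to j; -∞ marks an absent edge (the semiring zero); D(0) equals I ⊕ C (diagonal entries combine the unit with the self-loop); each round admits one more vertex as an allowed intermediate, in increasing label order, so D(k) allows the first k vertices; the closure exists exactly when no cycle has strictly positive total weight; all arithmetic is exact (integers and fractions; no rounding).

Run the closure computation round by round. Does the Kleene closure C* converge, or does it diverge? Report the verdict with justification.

D(0):
  [0, -∞, -∞, -∞]
  [-∞, 0, 6, 5]
  [-∞, -∞, 0, 4]
  [-∞, -13, -∞, 0]
D(1):
  [0, -∞, -∞, -∞]
  [-∞, 0, 6, 5]
  [-∞, -∞, 0, 4]
  [-∞, -13, -∞, 0]
D(2):
  [0, -∞, -∞, -∞]
  [-∞, 0, 6, 5]
  [-∞, -∞, 0, 4]
  [-∞, -13, -7, 0]
D(3):
  [0, -∞, -∞, -∞]
  [-∞, 0, 6, 10]
  [-∞, -∞, 0, 4]
  [-∞, -13, -7, 0]
D(4):
  [0, -∞, -∞, -∞]
  [-∞, 0, 6, 10]
  [-∞, -9, 0, 4]
  [-∞, -13, -7, 0]
Key observation: every diagonal entry stays at the unit through all rounds, so no improving cycle exists.
Answer: CONVERGES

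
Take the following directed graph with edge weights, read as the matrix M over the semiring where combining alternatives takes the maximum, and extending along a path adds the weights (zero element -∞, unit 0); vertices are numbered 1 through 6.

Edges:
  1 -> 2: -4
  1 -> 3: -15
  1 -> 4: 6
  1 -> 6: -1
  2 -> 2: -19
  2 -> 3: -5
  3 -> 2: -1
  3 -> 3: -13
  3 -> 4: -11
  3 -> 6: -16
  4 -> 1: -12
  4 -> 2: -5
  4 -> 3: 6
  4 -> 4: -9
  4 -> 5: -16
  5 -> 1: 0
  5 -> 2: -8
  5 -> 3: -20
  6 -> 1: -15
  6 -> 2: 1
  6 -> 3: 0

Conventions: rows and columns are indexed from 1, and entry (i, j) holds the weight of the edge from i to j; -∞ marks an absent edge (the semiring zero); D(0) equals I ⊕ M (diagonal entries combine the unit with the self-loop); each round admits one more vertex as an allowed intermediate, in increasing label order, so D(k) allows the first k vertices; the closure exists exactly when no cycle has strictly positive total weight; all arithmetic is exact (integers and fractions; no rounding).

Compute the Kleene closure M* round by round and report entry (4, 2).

D(0):
  [0, -4, -15, 6, -∞, -1]
  [-∞, 0, -5, -∞, -∞, -∞]
  [-∞, -1, 0, -11, -∞, -16]
  [-12, -5, 6, 0, -16, -∞]
  [0, -8, -20, -∞, 0, -∞]
  [-15, 1, 0, -∞, -∞, 0]
D(1):
  [0, -4, -15, 6, -∞, -1]
  [-∞, 0, -5, -∞, -∞, -∞]
  [-∞, -1, 0, -11, -∞, -16]
  [-12, -5, 6, 0, -16, -13]
  [0, -4, -15, 6, 0, -1]
  [-15, 1, 0, -9, -∞, 0]
D(2):
  [0, -4, -9, 6, -∞, -1]
  [-∞, 0, -5, -∞, -∞, -∞]
  [-∞, -1, 0, -11, -∞, -16]
  [-12, -5, 6, 0, -16, -13]
  [0, -4, -9, 6, 0, -1]
  [-15, 1, 0, -9, -∞, 0]
D(3):
  [0, -4, -9, 6, -∞, -1]
  [-∞, 0, -5, -16, -∞, -21]
  [-∞, -1, 0, -11, -∞, -16]
  [-12, 5, 6, 0, -16, -10]
  [0, -4, -9, 6, 0, -1]
  [-15, 1, 0, -9, -∞, 0]
D(4):
  [0, 11, 12, 6, -10, -1]
  [-28, 0, -5, -16, -32, -21]
  [-23, -1, 0, -11, -27, -16]
  [-12, 5, 6, 0, -16, -10]
  [0, 11, 12, 6, 0, -1]
  [-15, 1, 0, -9, -25, 0]
D(5):
  [0, 11, 12, 6, -10, -1]
  [-28, 0, -5, -16, -32, -21]
  [-23, -1, 0, -11, -27, -16]
  [-12, 5, 6, 0, -16, -10]
  [0, 11, 12, 6, 0, -1]
  [-15, 1, 0, -9, -25, 0]
D(6):
  [0, 11, 12, 6, -10, -1]
  [-28, 0, -5, -16, -32, -21]
  [-23, -1, 0, -11, -27, -16]
  [-12, 5, 6, 0, -16, -10]
  [0, 11, 12, 6, 0, -1]
  [-15, 1, 0, -9, -25, 0]
Answer: M*[4][2] = 5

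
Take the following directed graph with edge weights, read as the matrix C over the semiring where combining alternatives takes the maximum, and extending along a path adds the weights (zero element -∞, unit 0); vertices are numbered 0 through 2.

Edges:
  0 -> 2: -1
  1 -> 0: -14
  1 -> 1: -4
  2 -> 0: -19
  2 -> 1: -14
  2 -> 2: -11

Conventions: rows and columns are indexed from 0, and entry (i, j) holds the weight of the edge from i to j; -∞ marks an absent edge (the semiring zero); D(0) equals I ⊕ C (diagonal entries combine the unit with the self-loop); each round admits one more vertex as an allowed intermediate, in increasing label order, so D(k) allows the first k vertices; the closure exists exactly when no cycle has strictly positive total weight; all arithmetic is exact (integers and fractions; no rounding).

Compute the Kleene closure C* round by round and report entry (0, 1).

D(0):
  [0, -∞, -1]
  [-14, 0, -∞]
  [-19, -14, 0]
D(1):
  [0, -∞, -1]
  [-14, 0, -15]
  [-19, -14, 0]
D(2):
  [0, -∞, -1]
  [-14, 0, -15]
  [-19, -14, 0]
D(3):
  [0, -15, -1]
  [-14, 0, -15]
  [-19, -14, 0]
Answer: C*[0][1] = -15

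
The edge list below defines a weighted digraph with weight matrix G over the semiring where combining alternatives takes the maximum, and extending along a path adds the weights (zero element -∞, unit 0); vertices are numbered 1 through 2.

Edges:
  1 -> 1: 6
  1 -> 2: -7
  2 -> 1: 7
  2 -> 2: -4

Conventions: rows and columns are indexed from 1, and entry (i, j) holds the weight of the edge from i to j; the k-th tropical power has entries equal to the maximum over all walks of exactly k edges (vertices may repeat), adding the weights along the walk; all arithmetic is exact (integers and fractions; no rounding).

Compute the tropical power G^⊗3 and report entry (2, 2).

G^⊗2:
  [12, -1]
  [13, 0]
G^⊗3:
  [18, 5]
  [19, 6]
Key observation: the optimum is the walk 2->1->1->2, with weight 7 + 6 + (-7) = 6.
Optimal value attained by: walk 2->1->1->2.
Answer: (G^⊗3)[2][2] = 6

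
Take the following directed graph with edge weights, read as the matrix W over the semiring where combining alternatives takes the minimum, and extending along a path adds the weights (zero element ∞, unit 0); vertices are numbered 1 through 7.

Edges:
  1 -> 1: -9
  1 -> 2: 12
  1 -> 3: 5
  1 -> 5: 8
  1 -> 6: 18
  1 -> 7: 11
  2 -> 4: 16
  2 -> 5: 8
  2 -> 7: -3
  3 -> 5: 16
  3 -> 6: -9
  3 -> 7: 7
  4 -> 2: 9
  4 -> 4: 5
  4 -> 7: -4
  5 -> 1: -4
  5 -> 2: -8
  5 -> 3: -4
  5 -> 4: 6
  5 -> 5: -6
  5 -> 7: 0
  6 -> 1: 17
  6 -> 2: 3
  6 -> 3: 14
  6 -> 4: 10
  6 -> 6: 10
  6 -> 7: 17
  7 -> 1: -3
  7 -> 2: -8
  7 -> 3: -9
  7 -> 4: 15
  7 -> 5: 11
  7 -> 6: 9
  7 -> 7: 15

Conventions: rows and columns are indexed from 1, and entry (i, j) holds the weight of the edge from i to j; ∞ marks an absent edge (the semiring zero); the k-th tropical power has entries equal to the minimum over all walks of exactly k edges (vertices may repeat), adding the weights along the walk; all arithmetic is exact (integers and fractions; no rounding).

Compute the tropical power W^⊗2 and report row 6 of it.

W^⊗2:
  [-18, 0, -4, 14, -1, -4, 2]
  [-6, -11, -12, 12, 2, 6, 8]
  [4, -6, -2, 1, 10, 1, 8]
  [-7, -12, -13, 10, 7, 5, 1]
  [-13, -14, -10, 0, -12, -13, -11]
  [8, 9, 8, 15, 11, 5, 0]
  [-12, 3, 2, 8, 0, -18, -11]
Answer: row 6 of W^⊗2 = [8, 9, 8, 15, 11, 5, 0]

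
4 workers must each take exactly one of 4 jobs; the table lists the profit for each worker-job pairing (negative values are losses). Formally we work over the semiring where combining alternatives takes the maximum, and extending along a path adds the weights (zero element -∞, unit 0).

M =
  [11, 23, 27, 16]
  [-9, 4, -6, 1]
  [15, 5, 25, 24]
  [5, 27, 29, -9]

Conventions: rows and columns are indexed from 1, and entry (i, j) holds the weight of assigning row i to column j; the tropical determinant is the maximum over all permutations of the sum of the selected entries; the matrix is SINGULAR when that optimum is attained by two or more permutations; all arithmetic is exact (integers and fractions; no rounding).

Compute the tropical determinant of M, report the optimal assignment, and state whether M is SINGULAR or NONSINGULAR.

σ = (1, 2, 3, 4): 11 + 4 + 25 + (-9) = 31
σ = (1, 2, 4, 3): 11 + 4 + 24 + 29 = 68
σ = (1, 3, 2, 4): 11 + (-6) + 5 + (-9) = 1
σ = (1, 3, 4, 2): 11 + (-6) + 24 + 27 = 56
σ = (1, 4, 2, 3): 11 + 1 + 5 + 29 = 46
σ = (1, 4, 3, 2): 11 + 1 + 25 + 27 = 64
σ = (2, 1, 3, 4): 23 + (-9) + 25 + (-9) = 30
σ = (2, 1, 4, 3): 23 + (-9) + 24 + 29 = 67
σ = (2, 3, 1, 4): 23 + (-6) + 15 + (-9) = 23
σ = (2, 3, 4, 1): 23 + (-6) + 24 + 5 = 46
σ = (2, 4, 1, 3): 23 + 1 + 15 + 29 = 68
σ = (2, 4, 3, 1): 23 + 1 + 25 + 5 = 54
σ = (3, 1, 2, 4): 27 + (-9) + 5 + (-9) = 14
σ = (3, 1, 4, 2): 27 + (-9) + 24 + 27 = 69
σ = (3, 2, 1, 4): 27 + 4 + 15 + (-9) = 37
σ = (3, 2, 4, 1): 27 + 4 + 24 + 5 = 60
σ = (3, 4, 1, 2): 27 + 1 + 15 + 27 = 70
σ = (3, 4, 2, 1): 27 + 1 + 5 + 5 = 38
σ = (4, 1, 2, 3): 16 + (-9) + 5 + 29 = 41
σ = (4, 1, 3, 2): 16 + (-9) + 25 + 27 = 59
σ = (4, 2, 1, 3): 16 + 4 + 15 + 29 = 64
σ = (4, 2, 3, 1): 16 + 4 + 25 + 5 = 50
σ = (4, 3, 1, 2): 16 + (-6) + 15 + 27 = 52
σ = (4, 3, 2, 1): 16 + (-6) + 5 + 5 = 20
Optimal value attained by: σ = (3, 4, 1, 2).
Answer: det⊕(M) = 70; verdict: NONSINGULAR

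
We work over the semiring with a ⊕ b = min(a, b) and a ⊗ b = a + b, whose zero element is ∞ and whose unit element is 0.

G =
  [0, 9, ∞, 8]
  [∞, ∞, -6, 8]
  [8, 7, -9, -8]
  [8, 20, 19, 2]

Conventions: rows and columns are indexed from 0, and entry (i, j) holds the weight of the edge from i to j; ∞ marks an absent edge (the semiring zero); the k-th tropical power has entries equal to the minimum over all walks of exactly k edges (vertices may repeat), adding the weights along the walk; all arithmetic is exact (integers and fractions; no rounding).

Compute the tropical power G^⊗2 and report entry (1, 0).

G^⊗2:
  [0, 9, 3, 8]
  [2, 1, -15, -14]
  [-1, -2, -18, -17]
  [8, 17, 10, 4]
Key observation: the optimum is the walk 1->2->0, with weight (-6) + 8 = 2.
Optimal value attained by: walk 1->2->0.
Answer: (G^⊗2)[1][0] = 2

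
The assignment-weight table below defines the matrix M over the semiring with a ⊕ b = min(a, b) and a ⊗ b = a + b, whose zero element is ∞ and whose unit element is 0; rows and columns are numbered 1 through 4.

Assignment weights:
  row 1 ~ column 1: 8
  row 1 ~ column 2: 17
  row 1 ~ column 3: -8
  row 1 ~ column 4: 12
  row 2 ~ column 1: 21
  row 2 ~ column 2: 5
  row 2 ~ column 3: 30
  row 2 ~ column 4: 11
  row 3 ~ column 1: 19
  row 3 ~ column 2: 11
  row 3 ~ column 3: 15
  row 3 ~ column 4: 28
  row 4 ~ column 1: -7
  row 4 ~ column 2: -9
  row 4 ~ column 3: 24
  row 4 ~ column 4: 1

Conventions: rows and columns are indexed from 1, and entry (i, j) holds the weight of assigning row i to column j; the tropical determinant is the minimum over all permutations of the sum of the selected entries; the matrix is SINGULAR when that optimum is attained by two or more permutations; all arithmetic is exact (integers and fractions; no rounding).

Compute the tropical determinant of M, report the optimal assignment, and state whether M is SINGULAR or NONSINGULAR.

σ = (1, 2, 3, 4): 8 + 5 + 15 + 1 = 29
σ = (1, 2, 4, 3): 8 + 5 + 28 + 24 = 65
σ = (1, 3, 2, 4): 8 + 30 + 11 + 1 = 50
σ = (1, 3, 4, 2): 8 + 30 + 28 + (-9) = 57
σ = (1, 4, 2, 3): 8 + 11 + 11 + 24 = 54
σ = (1, 4, 3, 2): 8 + 11 + 15 + (-9) = 25
σ = (2, 1, 3, 4): 17 + 21 + 15 + 1 = 54
σ = (2, 1, 4, 3): 17 + 21 + 28 + 24 = 90
σ = (2, 3, 1, 4): 17 + 30 + 19 + 1 = 67
σ = (2, 3, 4, 1): 17 + 30 + 28 + (-7) = 68
σ = (2, 4, 1, 3): 17 + 11 + 19 + 24 = 71
σ = (2, 4, 3, 1): 17 + 11 + 15 + (-7) = 36
σ = (3, 1, 2, 4): (-8) + 21 + 11 + 1 = 25
σ = (3, 1, 4, 2): (-8) + 21 + 28 + (-9) = 32
σ = (3, 2, 1, 4): (-8) + 5 + 19 + 1 = 17
σ = (3, 2, 4, 1): (-8) + 5 + 28 + (-7) = 18
σ = (3, 4, 1, 2): (-8) + 11 + 19 + (-9) = 13
σ = (3, 4, 2, 1): (-8) + 11 + 11 + (-7) = 7
σ = (4, 1, 2, 3): 12 + 21 + 11 + 24 = 68
σ = (4, 1, 3, 2): 12 + 21 + 15 + (-9) = 39
σ = (4, 2, 1, 3): 12 + 5 + 19 + 24 = 60
σ = (4, 2, 3, 1): 12 + 5 + 15 + (-7) = 25
σ = (4, 3, 1, 2): 12 + 30 + 19 + (-9) = 52
σ = (4, 3, 2, 1): 12 + 30 + 11 + (-7) = 46
Optimal value attained by: σ = (3, 4, 2, 1).
Answer: det⊕(M) = 7; verdict: NONSINGULAR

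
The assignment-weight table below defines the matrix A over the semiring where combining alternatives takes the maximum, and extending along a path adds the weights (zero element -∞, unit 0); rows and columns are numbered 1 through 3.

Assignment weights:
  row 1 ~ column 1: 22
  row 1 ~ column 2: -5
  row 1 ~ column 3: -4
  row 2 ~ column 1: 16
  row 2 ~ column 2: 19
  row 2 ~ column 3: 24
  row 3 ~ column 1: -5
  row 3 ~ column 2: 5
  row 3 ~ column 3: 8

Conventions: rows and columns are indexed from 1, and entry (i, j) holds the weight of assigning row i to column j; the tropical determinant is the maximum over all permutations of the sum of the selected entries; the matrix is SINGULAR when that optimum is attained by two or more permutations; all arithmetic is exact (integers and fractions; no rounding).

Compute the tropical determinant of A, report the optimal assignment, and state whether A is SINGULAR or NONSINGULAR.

σ = (1, 2, 3): 22 + 19 + 8 = 49
σ = (1, 3, 2): 22 + 24 + 5 = 51
σ = (2, 1, 3): (-5) + 16 + 8 = 19
σ = (2, 3, 1): (-5) + 24 + (-5) = 14
σ = (3, 1, 2): (-4) + 16 + 5 = 17
σ = (3, 2, 1): (-4) + 19 + (-5) = 10
Optimal value attained by: σ = (1, 3, 2).
Answer: det⊕(A) = 51; verdict: NONSINGULAR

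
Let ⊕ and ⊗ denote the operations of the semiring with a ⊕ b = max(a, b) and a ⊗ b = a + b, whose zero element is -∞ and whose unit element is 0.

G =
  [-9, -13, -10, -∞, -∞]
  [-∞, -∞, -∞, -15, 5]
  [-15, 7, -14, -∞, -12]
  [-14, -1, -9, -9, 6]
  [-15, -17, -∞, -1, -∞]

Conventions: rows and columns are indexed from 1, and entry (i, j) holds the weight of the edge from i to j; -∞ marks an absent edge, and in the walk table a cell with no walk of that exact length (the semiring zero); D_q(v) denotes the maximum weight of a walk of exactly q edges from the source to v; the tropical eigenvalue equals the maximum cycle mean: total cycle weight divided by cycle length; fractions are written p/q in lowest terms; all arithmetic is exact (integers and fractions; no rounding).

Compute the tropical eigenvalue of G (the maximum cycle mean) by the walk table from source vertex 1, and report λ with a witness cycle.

q=0: [0, -∞, -∞, -∞, -∞]
q=1: [-9, -13, -10, -∞, -∞]
q=2: [-18, -3, -19, -28, -8]
q=3: [-23, -12, -28, -9, 2]
q=4: [-13, -10, -18, 1, -3]
q=5: [-13, 0, -8, -4, 7]
Optimal cycle mean attained by: cycle 4->5->4, total 6 + (-1), length 2.
Answer: λ = 5/2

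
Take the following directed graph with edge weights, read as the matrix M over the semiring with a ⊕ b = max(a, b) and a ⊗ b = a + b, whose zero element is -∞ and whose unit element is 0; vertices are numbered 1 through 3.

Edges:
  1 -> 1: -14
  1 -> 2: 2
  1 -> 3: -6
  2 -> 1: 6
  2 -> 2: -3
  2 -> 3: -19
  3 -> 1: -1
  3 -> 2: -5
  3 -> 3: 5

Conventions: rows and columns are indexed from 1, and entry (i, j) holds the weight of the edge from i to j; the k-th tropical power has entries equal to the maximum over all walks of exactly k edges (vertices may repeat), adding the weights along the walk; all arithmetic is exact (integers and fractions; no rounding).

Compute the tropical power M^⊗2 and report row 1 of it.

M^⊗2:
  [8, -1, -1]
  [3, 8, 0]
  [4, 1, 10]
Answer: row 1 of M^⊗2 = [8, -1, -1]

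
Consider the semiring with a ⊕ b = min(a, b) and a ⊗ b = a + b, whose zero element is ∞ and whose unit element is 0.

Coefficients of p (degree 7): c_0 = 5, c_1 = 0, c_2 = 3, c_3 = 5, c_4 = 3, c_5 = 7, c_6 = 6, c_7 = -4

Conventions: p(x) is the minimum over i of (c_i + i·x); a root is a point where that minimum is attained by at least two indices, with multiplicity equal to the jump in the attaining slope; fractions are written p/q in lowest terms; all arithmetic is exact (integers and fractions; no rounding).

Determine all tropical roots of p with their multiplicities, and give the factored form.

hull edge (i=0, c=5) to (i=1, c=0): slope -5, span 1
hull edge (i=1, c=0) to (i=7, c=-4): slope -2/3, span 6
Factored form: p(x) = -4 ⊗ (x ⊕ 2/3) ⊗ (x ⊕ 2/3) ⊗ (x ⊕ 2/3) ⊗ (x ⊕ 2/3) ⊗ (x ⊕ 2/3) ⊗ (x ⊕ 2/3) ⊗ (x ⊕ 5)
Answer: roots = 2/3 (mult 6), 5 (mult 1)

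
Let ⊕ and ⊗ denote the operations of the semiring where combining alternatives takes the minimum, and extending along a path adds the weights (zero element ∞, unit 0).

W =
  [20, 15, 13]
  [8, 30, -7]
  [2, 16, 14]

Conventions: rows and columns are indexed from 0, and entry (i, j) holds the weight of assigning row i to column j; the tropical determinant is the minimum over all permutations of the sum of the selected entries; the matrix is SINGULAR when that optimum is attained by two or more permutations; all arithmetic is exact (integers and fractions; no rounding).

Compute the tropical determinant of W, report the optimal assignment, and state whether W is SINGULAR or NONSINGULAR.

σ = (0, 1, 2): 20 + 30 + 14 = 64
σ = (0, 2, 1): 20 + (-7) + 16 = 29
σ = (1, 0, 2): 15 + 8 + 14 = 37
σ = (1, 2, 0): 15 + (-7) + 2 = 10
σ = (2, 0, 1): 13 + 8 + 16 = 37
σ = (2, 1, 0): 13 + 30 + 2 = 45
Optimal value attained by: σ = (1, 2, 0).
Answer: det⊕(W) = 10; verdict: NONSINGULAR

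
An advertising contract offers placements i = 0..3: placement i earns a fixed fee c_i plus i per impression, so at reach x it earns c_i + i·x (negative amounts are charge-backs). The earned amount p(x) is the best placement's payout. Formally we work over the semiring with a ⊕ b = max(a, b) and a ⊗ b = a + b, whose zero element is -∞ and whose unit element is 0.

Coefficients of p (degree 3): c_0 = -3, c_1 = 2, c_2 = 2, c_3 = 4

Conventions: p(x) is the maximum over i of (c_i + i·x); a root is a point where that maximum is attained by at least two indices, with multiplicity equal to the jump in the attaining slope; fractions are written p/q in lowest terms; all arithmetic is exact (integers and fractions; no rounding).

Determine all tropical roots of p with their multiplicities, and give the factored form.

hull edge (i=0, c=-3) to (i=1, c=2): slope 5, span 1
hull edge (i=1, c=2) to (i=3, c=4): slope 1, span 2
Factored form: p(x) = 4 ⊗ (x ⊕ (-5)) ⊗ (x ⊕ (-1)) ⊗ (x ⊕ (-1))
Answer: roots = -5 (mult 1), -1 (mult 2)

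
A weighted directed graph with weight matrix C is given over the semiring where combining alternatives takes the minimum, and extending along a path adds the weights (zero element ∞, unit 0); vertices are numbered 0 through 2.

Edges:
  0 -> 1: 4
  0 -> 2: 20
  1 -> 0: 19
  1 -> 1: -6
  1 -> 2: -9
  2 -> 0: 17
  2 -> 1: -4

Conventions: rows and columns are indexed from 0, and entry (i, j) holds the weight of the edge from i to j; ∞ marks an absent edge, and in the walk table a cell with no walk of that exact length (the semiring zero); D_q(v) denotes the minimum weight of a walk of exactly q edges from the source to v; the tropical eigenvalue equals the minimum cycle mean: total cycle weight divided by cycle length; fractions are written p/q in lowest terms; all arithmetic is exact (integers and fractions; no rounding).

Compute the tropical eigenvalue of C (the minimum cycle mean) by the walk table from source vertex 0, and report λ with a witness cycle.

q=0: [0, ∞, ∞]
q=1: [∞, 4, 20]
q=2: [23, -2, -5]
q=3: [12, -9, -11]
Optimal cycle mean attained by: cycle 1->2->1, total (-9) + (-4), length 2.
Answer: λ = -13/2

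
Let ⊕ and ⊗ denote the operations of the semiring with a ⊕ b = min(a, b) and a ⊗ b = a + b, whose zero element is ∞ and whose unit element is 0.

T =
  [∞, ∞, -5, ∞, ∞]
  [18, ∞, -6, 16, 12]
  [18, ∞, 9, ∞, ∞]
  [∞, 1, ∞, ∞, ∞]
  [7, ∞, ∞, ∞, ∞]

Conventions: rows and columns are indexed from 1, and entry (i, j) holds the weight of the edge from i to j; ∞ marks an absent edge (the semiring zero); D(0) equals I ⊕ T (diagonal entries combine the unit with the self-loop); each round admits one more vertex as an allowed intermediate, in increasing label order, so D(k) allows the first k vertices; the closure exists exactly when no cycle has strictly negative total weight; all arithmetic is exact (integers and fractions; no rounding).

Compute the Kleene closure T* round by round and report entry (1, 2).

D(0):
  [0, ∞, -5, ∞, ∞]
  [18, 0, -6, 16, 12]
  [18, ∞, 0, ∞, ∞]
  [∞, 1, ∞, 0, ∞]
  [7, ∞, ∞, ∞, 0]
D(1):
  [0, ∞, -5, ∞, ∞]
  [18, 0, -6, 16, 12]
  [18, ∞, 0, ∞, ∞]
  [∞, 1, ∞, 0, ∞]
  [7, ∞, 2, ∞, 0]
D(2):
  [0, ∞, -5, ∞, ∞]
  [18, 0, -6, 16, 12]
  [18, ∞, 0, ∞, ∞]
  [19, 1, -5, 0, 13]
  [7, ∞, 2, ∞, 0]
D(3):
  [0, ∞, -5, ∞, ∞]
  [12, 0, -6, 16, 12]
  [18, ∞, 0, ∞, ∞]
  [13, 1, -5, 0, 13]
  [7, ∞, 2, ∞, 0]
D(4):
  [0, ∞, -5, ∞, ∞]
  [12, 0, -6, 16, 12]
  [18, ∞, 0, ∞, ∞]
  [13, 1, -5, 0, 13]
  [7, ∞, 2, ∞, 0]
D(5):
  [0, ∞, -5, ∞, ∞]
  [12, 0, -6, 16, 12]
  [18, ∞, 0, ∞, ∞]
  [13, 1, -5, 0, 13]
  [7, ∞, 2, ∞, 0]
Answer: T*[1][2] = ∞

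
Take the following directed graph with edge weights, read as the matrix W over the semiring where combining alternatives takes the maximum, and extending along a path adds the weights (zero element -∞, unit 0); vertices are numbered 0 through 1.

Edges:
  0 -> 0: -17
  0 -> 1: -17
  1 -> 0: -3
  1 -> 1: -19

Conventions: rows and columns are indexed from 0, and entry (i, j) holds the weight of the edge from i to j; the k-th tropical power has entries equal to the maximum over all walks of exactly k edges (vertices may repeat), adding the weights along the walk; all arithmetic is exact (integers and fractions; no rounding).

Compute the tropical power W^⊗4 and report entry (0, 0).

W^⊗2:
  [-20, -34]
  [-20, -20]
W^⊗3:
  [-37, -37]
  [-23, -37]
W^⊗4:
  [-40, -54]
  [-40, -40]
Key observation: the optimum is the walk 0->1->0->1->0, with weight (-17) + (-3) + (-17) + (-3) = -40.
Optimal value attained by: walk 0->1->0->1->0.
Answer: (W^⊗4)[0][0] = -40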